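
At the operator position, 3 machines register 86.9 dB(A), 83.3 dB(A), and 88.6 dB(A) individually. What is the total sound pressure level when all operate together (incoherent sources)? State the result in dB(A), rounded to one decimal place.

Incoherent sources combine by intensity addition: L_total = 10·log₁₀(Σ 10^(L_i/10)).
Σ 10^(L/10) = 10^(86.9/10) + 10^(83.3/10) + 10^(88.6/10) = 1.428e+09.
L_total = 10·log₁₀(1.428e+09) = 91.55 dB(A).

91.5 dB(A)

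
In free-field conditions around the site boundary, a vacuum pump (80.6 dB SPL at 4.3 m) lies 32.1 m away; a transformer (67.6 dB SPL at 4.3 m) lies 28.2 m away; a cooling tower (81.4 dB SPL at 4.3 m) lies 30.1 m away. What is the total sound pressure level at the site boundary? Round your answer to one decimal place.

Apply inverse-square spreading to bring every level to the receiver, then sum 10^(L/10).
vacuum pump: 80.6 − 20·log₁₀(32.1/4.3) = 80.6 − 17.46 = 63.14 dB SPL.
transformer: 67.6 − 20·log₁₀(28.2/4.3) = 67.6 − 16.34 = 51.26 dB SPL.
cooling tower: 81.4 − 20·log₁₀(30.1/4.3) = 81.4 − 16.90 = 64.50 dB SPL.
Σ 10^(L/10) = 5.011e+06 → L_total = 10·log₁₀(5.011e+06) = 67.00 dB SPL.

67.0 dB SPL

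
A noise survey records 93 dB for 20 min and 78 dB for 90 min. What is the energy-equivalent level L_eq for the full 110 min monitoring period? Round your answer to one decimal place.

The energy average is taken in the linear domain: L_eq = 10·log₁₀[(Σ tᵢ·10^(Lᵢ/10))/T], T = 110 min.
Σ tᵢ·10^(Lᵢ/10) = 20·10^(93/10) + 90·10^(78/10) = 4.558e+10.
L_eq = 10·log₁₀(4.558e+10/110) = 86.17 dB.

86.2 dB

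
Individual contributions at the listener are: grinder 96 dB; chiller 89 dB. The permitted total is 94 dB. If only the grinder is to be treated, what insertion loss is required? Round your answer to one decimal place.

3.7 dB

Everything except the grinder sums to 10^(89/10) = 7.943e+08 in linear terms, 89.00 dB.
To meet 94 dB overall, the treated grinder may contribute at most 10^(94/10) − 7.943e+08 = 1.718e+09, i.e. 92.35 dB.
Required insertion loss = 96 − 92.35 = 3.65 dB.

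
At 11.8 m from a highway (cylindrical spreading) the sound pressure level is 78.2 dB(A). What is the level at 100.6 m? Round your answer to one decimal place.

Cylindrical spreading from a line source gives a 10·log₁₀(r₂/r₁) drop.
L₂ = 78.2 − 10·log₁₀(100.6/11.8) = 78.2 − 9.307 = 68.89 dB(A).

68.9 dB(A)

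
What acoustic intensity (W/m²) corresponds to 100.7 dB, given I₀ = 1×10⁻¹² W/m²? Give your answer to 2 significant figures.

0.012 W/m²

I/I₀ = 10^(100.7/10) = 1.175e+10, so I = 1.175e+10 × 10⁻¹² W/m².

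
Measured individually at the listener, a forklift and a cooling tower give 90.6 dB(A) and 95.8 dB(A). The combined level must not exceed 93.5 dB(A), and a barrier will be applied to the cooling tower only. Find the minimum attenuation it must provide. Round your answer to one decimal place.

5.4 dB

Everything except the cooling tower sums to 10^(90.6/10) = 1.148e+09 in linear terms, 90.60 dB(A).
The limit corresponds to 10^(93.5/10) = 2.239e+09; subtracting the fixed part leaves 1.091e+09 for the cooling tower, i.e. 90.38 dB(A).
Required insertion loss = 95.8 − 90.38 = 5.42 dB.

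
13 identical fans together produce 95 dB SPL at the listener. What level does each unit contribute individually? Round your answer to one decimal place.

83.9 dB SPL

Dividing the total intensity by 13 lowers the level by 10·log₁₀ 13 = 11.139 dB: L₁ = 95 − 11.139.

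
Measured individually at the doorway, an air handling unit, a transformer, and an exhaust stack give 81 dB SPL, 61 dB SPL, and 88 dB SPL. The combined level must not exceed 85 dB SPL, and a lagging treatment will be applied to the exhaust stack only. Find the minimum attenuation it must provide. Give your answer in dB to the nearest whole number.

5 dB

Fixed contribution from the other sources: Σ 10^(L/10) = 10^(81/10) + 10^(61/10) = 1.272e+08 (81.04 dB SPL).
The limit corresponds to 10^(85/10) = 3.162e+08; subtracting the fixed part leaves 1.891e+08 for the exhaust stack, i.e. 82.77 dB SPL.
So the exhaust stack must be reduced from 88 to 82.77 dB SPL: IL = 5.23 dB.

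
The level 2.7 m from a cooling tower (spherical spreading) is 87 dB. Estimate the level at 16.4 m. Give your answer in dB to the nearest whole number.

Point-source attenuation: ΔL = 20·log₁₀(r₂/r₁) = 20·log₁₀(16.4/2.7) = 15.670 dB.
L₂ = 87 − 20·log₁₀(16.4/2.7) = 87 − 15.670 = 71.33 dB.

71 dB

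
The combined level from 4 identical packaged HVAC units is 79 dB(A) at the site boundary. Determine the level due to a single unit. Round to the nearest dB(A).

73 dB(A)

4 equal contributions raise the level by 10·log₁₀ 4 = 6.021 dB, so each unit alone gives 79 − 6.021.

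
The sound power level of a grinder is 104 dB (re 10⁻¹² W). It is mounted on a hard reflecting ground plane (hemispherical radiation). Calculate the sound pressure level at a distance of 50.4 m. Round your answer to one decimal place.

62.0 dB

Free-field hemispherical radiation: L_p = L_w − 10·log₁₀(2π·r²), r = 50.4 m.
2π·r² = 1.596e+04 m², 10·log₁₀ of that is 42.030 dB.
L_p = 104 − 42.030 = 61.97 dB.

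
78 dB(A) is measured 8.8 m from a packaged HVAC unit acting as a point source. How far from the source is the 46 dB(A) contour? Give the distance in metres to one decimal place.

350.3 m

Point-source spreading drops the level by 20·log₁₀(r₂/r₁); inverting, r₂/r₁ = 10^(ΔL/20).
r₂ = 8.8·10^((78−46)/20) = 8.8·10^(32.0/20) = 350.33 m.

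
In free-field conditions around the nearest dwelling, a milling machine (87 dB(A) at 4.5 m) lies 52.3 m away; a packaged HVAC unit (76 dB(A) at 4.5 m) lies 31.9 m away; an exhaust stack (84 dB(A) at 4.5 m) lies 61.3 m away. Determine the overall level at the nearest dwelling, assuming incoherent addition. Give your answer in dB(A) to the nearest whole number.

68 dB(A)

First find each source's level at the receiver (point-source: −20·log₁₀(r/r_ref)), then combine on an intensity basis.
milling machine: 87 − 20·log₁₀(52.3/4.5) = 87 − 21.31 = 65.69 dB(A).
packaged HVAC unit: 76 − 20·log₁₀(31.9/4.5) = 76 − 17.01 = 58.99 dB(A).
exhaust stack: 84 − 20·log₁₀(61.3/4.5) = 84 − 22.68 = 61.32 dB(A).
Σ 10^(L/10) = 5.856e+06 → L_total = 10·log₁₀(5.856e+06) = 67.68 dB(A).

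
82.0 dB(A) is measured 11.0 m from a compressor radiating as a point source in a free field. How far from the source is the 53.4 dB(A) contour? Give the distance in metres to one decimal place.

296.1 m

For a point source L₁ − L₂ = 20·log₁₀(r₂/r₁), so r₂ = r₁·10^((L₁−L₂)/20).
r₂ = 11.0·10^((82.0−53.4)/20) = 11.0·10^(28.6/20) = 296.07 m.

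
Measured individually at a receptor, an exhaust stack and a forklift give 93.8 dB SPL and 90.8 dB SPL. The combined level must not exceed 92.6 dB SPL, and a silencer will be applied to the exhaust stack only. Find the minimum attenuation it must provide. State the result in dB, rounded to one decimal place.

5.9 dB

Everything except the exhaust stack sums to 10^(90.8/10) = 1.202e+09 in linear terms, 90.80 dB SPL.
The limit corresponds to 10^(92.6/10) = 1.820e+09; subtracting the fixed part leaves 6.174e+08 for the exhaust stack, i.e. 87.91 dB SPL.
Required insertion loss = 93.8 − 87.91 = 5.89 dB.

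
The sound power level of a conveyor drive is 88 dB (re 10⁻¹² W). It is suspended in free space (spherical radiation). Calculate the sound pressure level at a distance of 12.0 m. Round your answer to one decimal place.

The power spreads over a sphere of area 4π·r², so L_p = L_w − 10·log₁₀(4π·r²).
4π·r² = 1810 m², 10·log₁₀ of that is 32.576 dB.
L_p = 88 − 32.576 = 55.42 dB.

55.4 dB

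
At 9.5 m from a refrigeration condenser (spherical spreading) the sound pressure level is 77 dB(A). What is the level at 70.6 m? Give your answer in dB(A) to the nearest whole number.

60 dB(A)

Spherical spreading from a point source gives a 20·log₁₀(r₂/r₁) drop.
L₂ = 77 − 20·log₁₀(70.6/9.5) = 77 − 17.422 = 59.58 dB(A).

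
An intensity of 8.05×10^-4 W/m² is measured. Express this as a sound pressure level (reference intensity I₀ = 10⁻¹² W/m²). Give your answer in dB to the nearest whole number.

89 dB

L = 10·log₁₀(I/I₀) = 10·log₁₀(8.05×10^-4/10⁻¹²) = 10·log₁₀(8.05×10^8).
L = 10·(0.9058 + 8) = 89.06 dB.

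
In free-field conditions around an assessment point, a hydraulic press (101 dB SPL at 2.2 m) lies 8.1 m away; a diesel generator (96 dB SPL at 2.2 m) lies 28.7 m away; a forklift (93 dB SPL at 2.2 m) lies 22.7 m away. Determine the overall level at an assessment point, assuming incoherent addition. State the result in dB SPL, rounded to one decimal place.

First find each source's level at the receiver (point-source: −20·log₁₀(r/r_ref)), then combine on an intensity basis.
hydraulic press: 101 − 20·log₁₀(8.1/2.2) = 101 − 11.32 = 89.68 dB SPL.
diesel generator: 96 − 20·log₁₀(28.7/2.2) = 96 − 22.31 = 73.69 dB SPL.
forklift: 93 − 20·log₁₀(22.7/2.2) = 93 − 20.27 = 72.73 dB SPL.
Σ 10^(L/10) = 9.708e+08 → L_total = 10·log₁₀(9.708e+08) = 89.87 dB SPL.

89.9 dB SPL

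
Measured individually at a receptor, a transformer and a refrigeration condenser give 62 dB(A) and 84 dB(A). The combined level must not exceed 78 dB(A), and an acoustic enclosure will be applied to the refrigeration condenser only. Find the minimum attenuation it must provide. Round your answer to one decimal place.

Everything except the refrigeration condenser sums to 10^(62/10) = 1.585e+06 in linear terms, 62.00 dB(A).
To meet 78 dB(A) overall, the treated refrigeration condenser may contribute at most 10^(78/10) − 1.585e+06 = 6.151e+07, i.e. 77.89 dB(A).
So the refrigeration condenser must be reduced from 84 to 77.89 dB(A): IL = 6.11 dB.

6.1 dB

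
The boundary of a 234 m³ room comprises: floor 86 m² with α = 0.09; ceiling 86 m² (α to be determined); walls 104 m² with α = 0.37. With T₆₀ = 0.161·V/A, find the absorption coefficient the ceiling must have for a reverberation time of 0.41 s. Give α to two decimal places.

0.53

Required total absorption A = 0.161·234/0.41 = 91.89 m².
Absorption from the other surfaces = 86·0.09 + 104·0.37 = 46.22 m², so the ceiling must supply 45.67 m² over 86 m².
α = 45.67/86 = 0.531.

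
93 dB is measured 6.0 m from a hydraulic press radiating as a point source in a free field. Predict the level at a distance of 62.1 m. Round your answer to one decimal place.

Point-source attenuation: ΔL = 20·log₁₀(r₂/r₁) = 20·log₁₀(62.1/6.0) = 20.299 dB.
L₂ = 93 − 20·log₁₀(62.1/6.0) = 93 − 20.299 = 72.70 dB.

72.7 dB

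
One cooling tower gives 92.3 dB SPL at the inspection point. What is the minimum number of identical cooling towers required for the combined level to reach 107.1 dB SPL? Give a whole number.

31

Need L₁ + 10·log₁₀ N ≥ 107.1, i.e. log₁₀ N ≥ 1.48.
N ≥ 10^(14.8/10) = 30.200, so N = 31.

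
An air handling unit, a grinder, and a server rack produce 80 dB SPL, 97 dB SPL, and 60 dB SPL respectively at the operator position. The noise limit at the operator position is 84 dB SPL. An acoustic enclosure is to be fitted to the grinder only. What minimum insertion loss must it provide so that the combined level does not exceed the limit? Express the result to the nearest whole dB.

Fixed contribution from the other sources: Σ 10^(L/10) = 10^(80/10) + 10^(60/10) = 1.010e+08 (80.04 dB SPL).
The limit corresponds to 10^(84/10) = 2.512e+08; subtracting the fixed part leaves 1.502e+08 for the grinder, i.e. 81.77 dB SPL.
So the grinder must be reduced from 97 to 81.77 dB SPL: IL = 15.23 dB.

15 dB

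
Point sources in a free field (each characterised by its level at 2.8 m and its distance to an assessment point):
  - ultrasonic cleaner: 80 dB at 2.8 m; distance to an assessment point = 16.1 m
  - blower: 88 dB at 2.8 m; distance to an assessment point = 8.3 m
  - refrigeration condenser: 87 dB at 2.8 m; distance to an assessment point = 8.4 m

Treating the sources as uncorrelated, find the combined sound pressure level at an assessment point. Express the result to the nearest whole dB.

81 dB

Apply inverse-square spreading to bring every level to the receiver, then sum 10^(L/10).
ultrasonic cleaner: 80 − 20·log₁₀(16.1/2.8) = 80 − 15.19 = 64.81 dB.
blower: 88 − 20·log₁₀(8.3/2.8) = 88 − 9.44 = 78.56 dB.
refrigeration condenser: 87 − 20·log₁₀(8.4/2.8) = 87 − 9.54 = 77.46 dB.
Σ 10^(L/10) = 1.305e+08 → L_total = 10·log₁₀(1.305e+08) = 81.16 dB.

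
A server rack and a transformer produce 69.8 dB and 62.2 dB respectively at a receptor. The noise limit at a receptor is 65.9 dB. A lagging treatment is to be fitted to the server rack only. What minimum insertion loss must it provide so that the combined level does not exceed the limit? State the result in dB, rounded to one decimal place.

6.3 dB

Everything except the server rack sums to 10^(62.2/10) = 1.660e+06 in linear terms, 62.20 dB.
The limit corresponds to 10^(65.9/10) = 3.890e+06; subtracting the fixed part leaves 2.231e+06 for the server rack, i.e. 63.48 dB.
So the server rack must be reduced from 69.8 to 63.48 dB: IL = 6.32 dB.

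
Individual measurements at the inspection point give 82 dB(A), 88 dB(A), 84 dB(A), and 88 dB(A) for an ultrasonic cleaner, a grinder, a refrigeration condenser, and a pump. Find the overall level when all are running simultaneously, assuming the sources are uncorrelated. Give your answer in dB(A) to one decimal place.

Incoherent sources combine by intensity addition: L_total = 10·log₁₀(Σ 10^(L_i/10)).
Σ 10^(L/10) = 10^(82/10) + 10^(88/10) + 10^(84/10) + 10^(88/10) = 1.672e+09.
L_total = 10·log₁₀(1.672e+09) = 92.23 dB(A).

92.2 dB(A)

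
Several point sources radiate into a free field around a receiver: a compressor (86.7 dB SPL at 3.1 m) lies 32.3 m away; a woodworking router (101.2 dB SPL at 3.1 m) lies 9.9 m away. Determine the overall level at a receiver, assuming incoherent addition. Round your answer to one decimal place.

91.1 dB SPL

First find each source's level at the receiver (point-source: −20·log₁₀(r/r_ref)), then combine on an intensity basis.
compressor: 86.7 − 20·log₁₀(32.3/3.1) = 86.7 − 20.36 = 66.34 dB SPL.
woodworking router: 101.2 − 20·log₁₀(9.9/3.1) = 101.2 − 10.09 = 91.11 dB SPL.
Σ 10^(L/10) = 1.297e+09 → L_total = 10·log₁₀(1.297e+09) = 91.13 dB SPL.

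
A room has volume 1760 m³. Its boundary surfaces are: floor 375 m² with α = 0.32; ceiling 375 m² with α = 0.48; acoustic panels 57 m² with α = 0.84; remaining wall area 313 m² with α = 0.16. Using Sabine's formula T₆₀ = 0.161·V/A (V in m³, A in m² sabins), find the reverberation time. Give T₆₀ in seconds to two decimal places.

0.71 s

Total absorption A = 375·0.32 + 375·0.48 + 57·0.84 + 313·0.16 = 397.96 m² sabins.
T₆₀ = 0.161 × 1760 / 397.96 = 0.712 s.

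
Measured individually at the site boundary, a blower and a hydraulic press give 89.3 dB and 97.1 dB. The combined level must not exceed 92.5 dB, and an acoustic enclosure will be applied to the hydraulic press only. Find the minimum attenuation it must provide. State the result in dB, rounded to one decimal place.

The untreated sources together contribute 10^(89.3/10) = 8.511e+08, i.e. 89.30 dB.
The limit corresponds to 10^(92.5/10) = 1.778e+09; subtracting the fixed part leaves 9.271e+08 for the hydraulic press, i.e. 89.67 dB.
Required insertion loss = 97.1 − 89.67 = 7.43 dB.

7.4 dB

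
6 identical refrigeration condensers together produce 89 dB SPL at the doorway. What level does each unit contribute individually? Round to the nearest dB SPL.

81 dB SPL

Dividing the total intensity by 6 lowers the level by 10·log₁₀ 6 = 7.782 dB: L₁ = 89 − 7.782.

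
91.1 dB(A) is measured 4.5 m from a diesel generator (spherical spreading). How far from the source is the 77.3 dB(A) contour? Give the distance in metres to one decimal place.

For a point source L₁ − L₂ = 20·log₁₀(r₂/r₁), so r₂ = r₁·10^((L₁−L₂)/20).
r₂ = 4.5·10^((91.1−77.3)/20) = 4.5·10^(13.8/20) = 22.04 m.

22.0 m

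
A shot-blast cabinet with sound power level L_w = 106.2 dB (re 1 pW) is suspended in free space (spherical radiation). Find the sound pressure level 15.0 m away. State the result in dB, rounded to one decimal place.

L_p = L_w − 10·log₁₀(4π·r²) with r = 15.0 m.
4π·r² = 2827 m², 10·log₁₀ of that is 34.514 dB.
L_p = 106.2 − 34.514 = 71.69 dB.

71.7 dB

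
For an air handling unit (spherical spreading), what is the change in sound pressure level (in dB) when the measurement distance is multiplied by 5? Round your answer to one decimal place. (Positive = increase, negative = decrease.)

-14.0 dB

Point-source spreading: ΔL = −20·log₁₀(r₂/r₁).
ΔL = −20·log₁₀(5) = -13.98 dB.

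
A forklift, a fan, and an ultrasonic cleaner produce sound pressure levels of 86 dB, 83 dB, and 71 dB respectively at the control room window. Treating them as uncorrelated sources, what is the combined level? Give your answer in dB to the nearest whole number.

88 dB

For uncorrelated sources the intensities add, so convert each level to linear form, sum, and take 10·log₁₀ of the total.
Σ 10^(L/10) = 10^(86/10) + 10^(83/10) + 10^(71/10) = 6.102e+08.
L_total = 10·log₁₀(6.102e+08) = 87.85 dB.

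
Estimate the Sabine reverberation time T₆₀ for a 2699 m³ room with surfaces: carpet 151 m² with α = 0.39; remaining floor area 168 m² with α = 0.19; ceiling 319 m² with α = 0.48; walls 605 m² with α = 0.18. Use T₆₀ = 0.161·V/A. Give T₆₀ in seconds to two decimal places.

1.23 s

Summing Sᵢαᵢ: 151·0.39 + 168·0.19 + 319·0.48 + 605·0.18 = 352.83 m².
T₆₀ = 0.161 × 2699 / 352.83 = 1.232 s.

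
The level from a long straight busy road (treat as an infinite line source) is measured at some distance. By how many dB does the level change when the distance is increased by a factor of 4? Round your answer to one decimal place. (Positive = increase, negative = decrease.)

Line-source spreading: ΔL = −10·log₁₀(r₂/r₁).
ΔL = −10·log₁₀(4) = -6.02 dB.

-6.0 dB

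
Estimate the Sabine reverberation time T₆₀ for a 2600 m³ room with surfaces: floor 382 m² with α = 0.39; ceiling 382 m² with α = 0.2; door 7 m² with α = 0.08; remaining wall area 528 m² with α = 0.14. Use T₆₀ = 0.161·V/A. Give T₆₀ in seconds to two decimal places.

Summing Sᵢαᵢ: 382·0.39 + 382·0.2 + 7·0.08 + 528·0.14 = 299.86 m².
T₆₀ = 0.161·V/A = 0.161·2600/299.86 = 1.396 s.

1.40 s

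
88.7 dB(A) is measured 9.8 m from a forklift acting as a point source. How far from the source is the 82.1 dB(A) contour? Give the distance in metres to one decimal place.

21.0 m

The 6.6 dB drop corresponds to a distance ratio of 10^(6.6/20) for a point source.
r₂ = 9.8·10^((88.7−82.1)/20) = 9.8·10^(6.6/20) = 20.95 m.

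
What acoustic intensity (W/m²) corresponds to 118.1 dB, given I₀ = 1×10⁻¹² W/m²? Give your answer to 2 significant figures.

0.65 W/m²

I/I₀ = 10^(118.1/10) = 6.457e+11, so I = 6.457e+11 × 10⁻¹² W/m².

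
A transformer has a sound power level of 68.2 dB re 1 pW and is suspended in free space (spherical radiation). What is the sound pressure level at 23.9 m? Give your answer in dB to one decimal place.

29.6 dB

The power spreads over a sphere of area 4π·r², so L_p = L_w − 10·log₁₀(4π·r²).
4π·r² = 7178 m², 10·log₁₀ of that is 38.560 dB.
L_p = 68.2 − 38.560 = 29.64 dB.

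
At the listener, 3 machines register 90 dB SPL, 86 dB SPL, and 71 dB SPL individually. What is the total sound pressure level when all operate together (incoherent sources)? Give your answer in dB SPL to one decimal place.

For uncorrelated sources the intensities add, so convert each level to linear form, sum, and take 10·log₁₀ of the total.
Σ 10^(L/10) = 10^(90/10) + 10^(86/10) + 10^(71/10) = 1.411e+09.
L_total = 10·log₁₀(1.411e+09) = 91.49 dB SPL.

91.5 dB SPL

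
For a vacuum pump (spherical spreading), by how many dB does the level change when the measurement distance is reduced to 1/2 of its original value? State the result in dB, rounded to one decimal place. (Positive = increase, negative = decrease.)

Point-source spreading: ΔL = −20·log₁₀(r₂/r₁).
ΔL = −20·log₁₀(0.5) = +6.02 dB.

+6.0 dB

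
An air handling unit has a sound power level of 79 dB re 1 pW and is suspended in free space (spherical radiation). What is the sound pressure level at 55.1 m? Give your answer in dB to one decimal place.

33.2 dB

L_p = L_w − 10·log₁₀(4π·r²) with r = 55.1 m.
4π·r² = 3.815e+04 m², 10·log₁₀ of that is 45.815 dB.
L_p = 79 − 45.815 = 33.18 dB.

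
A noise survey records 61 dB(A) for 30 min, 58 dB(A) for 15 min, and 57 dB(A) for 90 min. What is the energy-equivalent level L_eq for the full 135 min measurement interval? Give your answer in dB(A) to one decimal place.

The energy average is taken in the linear domain: L_eq = 10·log₁₀[(Σ tᵢ·10^(Lᵢ/10))/T], T = 135 min.
Σ tᵢ·10^(Lᵢ/10) = 30·10^(61/10) + 15·10^(58/10) + 90·10^(57/10) = 9.234e+07.
L_eq = 10·log₁₀(9.234e+07/135) = 58.35 dB(A).

58.4 dB(A)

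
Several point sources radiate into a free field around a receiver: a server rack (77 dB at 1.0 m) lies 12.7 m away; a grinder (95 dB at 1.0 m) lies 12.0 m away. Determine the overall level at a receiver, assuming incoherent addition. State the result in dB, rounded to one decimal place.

First find each source's level at the receiver (point-source: −20·log₁₀(r/r_ref)), then combine on an intensity basis.
server rack: 77 − 20·log₁₀(12.7/1.0) = 77 − 22.08 = 54.92 dB.
grinder: 95 − 20·log₁₀(12.0/1.0) = 95 − 21.58 = 73.42 dB.
Σ 10^(L/10) = 2.227e+07 → L_total = 10·log₁₀(2.227e+07) = 73.48 dB.

73.5 dB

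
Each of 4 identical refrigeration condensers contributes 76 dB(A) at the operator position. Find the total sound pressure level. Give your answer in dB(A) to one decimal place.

L_total = L₁ + 10·log₁₀ N for N identical incoherent sources.
L_total = 76 + 10·log₁₀(4) = 76 + 6.021 = 82.02 dB(A).

82.0 dB(A)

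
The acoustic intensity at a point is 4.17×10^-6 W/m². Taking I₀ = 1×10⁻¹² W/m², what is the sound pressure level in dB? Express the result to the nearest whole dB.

L = 10·log₁₀(I/I₀) = 10·log₁₀(4.17×10^-6/10⁻¹²) = 10·log₁₀(4.17×10^6).
L = 10·(0.6201 + 6) = 66.20 dB.

66 dB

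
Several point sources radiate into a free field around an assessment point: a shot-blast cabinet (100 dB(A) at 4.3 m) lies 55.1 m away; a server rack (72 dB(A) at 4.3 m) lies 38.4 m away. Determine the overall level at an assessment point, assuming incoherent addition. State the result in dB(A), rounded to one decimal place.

77.9 dB(A)

Apply inverse-square spreading to bring every level to the receiver, then sum 10^(L/10).
shot-blast cabinet: 100 − 20·log₁₀(55.1/4.3) = 100 − 22.15 = 77.85 dB(A).
server rack: 72 − 20·log₁₀(38.4/4.3) = 72 − 19.02 = 52.98 dB(A).
Σ 10^(L/10) = 6.110e+07 → L_total = 10·log₁₀(6.110e+07) = 77.86 dB(A).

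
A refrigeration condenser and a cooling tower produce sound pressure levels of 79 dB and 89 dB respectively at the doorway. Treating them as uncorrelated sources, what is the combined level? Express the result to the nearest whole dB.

Incoherent sources combine by intensity addition: L_total = 10·log₁₀(Σ 10^(L_i/10)).
Σ 10^(L/10) = 10^(79/10) + 10^(89/10) = 8.738e+08.
L_total = 10·log₁₀(8.738e+08) = 89.41 dB.

89 dB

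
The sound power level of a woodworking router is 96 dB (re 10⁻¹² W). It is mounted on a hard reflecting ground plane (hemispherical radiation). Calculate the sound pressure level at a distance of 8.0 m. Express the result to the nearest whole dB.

70 dB

Free-field hemispherical radiation: L_p = L_w − 10·log₁₀(2π·r²), r = 8.0 m.
2π·r² = 402.1 m², 10·log₁₀ of that is 26.044 dB.
L_p = 96 − 26.044 = 69.96 dB.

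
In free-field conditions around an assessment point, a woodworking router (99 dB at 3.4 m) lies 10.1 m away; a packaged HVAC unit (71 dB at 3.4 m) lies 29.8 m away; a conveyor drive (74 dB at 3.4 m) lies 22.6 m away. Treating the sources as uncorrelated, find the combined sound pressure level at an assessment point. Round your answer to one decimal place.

89.5 dB

First find each source's level at the receiver (point-source: −20·log₁₀(r/r_ref)), then combine on an intensity basis.
woodworking router: 99 − 20·log₁₀(10.1/3.4) = 99 − 9.46 = 89.54 dB.
packaged HVAC unit: 71 − 20·log₁₀(29.8/3.4) = 71 − 18.85 = 52.15 dB.
conveyor drive: 74 − 20·log₁₀(22.6/3.4) = 74 − 16.45 = 57.55 dB.
Σ 10^(L/10) = 9.009e+08 → L_total = 10·log₁₀(9.009e+08) = 89.55 dB.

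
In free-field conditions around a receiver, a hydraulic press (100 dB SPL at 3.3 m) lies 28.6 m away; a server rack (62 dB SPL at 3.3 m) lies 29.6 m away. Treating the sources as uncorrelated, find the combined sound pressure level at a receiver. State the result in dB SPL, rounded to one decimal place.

81.2 dB SPL

First find each source's level at the receiver (point-source: −20·log₁₀(r/r_ref)), then combine on an intensity basis.
hydraulic press: 100 − 20·log₁₀(28.6/3.3) = 100 − 18.76 = 81.24 dB SPL.
server rack: 62 − 20·log₁₀(29.6/3.3) = 62 − 19.06 = 42.94 dB SPL.
Σ 10^(L/10) = 1.332e+08 → L_total = 10·log₁₀(1.332e+08) = 81.24 dB SPL.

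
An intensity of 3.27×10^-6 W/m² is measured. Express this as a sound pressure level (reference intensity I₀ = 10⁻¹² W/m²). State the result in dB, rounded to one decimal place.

L = 10·log₁₀(I/I₀) = 10·log₁₀(3.27×10^-6/10⁻¹²) = 10·log₁₀(3.27×10^6).
L = 10·(0.5145 + 6) = 65.15 dB.

65.1 dB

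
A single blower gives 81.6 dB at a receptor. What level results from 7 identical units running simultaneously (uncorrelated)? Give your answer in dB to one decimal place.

N identical incoherent sources raise the level by 10·log₁₀ N.
L_total = 81.6 + 10·log₁₀(7) = 81.6 + 8.451 = 90.05 dB.

90.1 dB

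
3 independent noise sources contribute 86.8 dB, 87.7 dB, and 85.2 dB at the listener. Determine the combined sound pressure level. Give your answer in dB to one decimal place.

Incoherent sources combine by intensity addition: L_total = 10·log₁₀(Σ 10^(L_i/10)).
Σ 10^(L/10) = 10^(86.8/10) + 10^(87.7/10) + 10^(85.2/10) = 1.399e+09.
L_total = 10·log₁₀(1.399e+09) = 91.46 dB.

91.5 dB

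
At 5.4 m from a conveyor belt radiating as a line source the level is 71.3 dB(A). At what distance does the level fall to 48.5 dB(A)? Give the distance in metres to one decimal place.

1028.9 m

The 22.8 dB drop corresponds to a distance ratio of 10^(22.8/10) for a line source.
r₂ = 5.4·10^((71.3−48.5)/10) = 5.4·10^(22.8/10) = 1028.95 m.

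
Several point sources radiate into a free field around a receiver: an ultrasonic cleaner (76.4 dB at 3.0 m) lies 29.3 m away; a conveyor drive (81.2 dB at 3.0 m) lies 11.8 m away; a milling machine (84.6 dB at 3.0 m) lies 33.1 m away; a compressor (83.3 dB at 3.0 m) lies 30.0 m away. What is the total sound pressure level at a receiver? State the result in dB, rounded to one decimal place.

First find each source's level at the receiver (point-source: −20·log₁₀(r/r_ref)), then combine on an intensity basis.
ultrasonic cleaner: 76.4 − 20·log₁₀(29.3/3.0) = 76.4 − 19.79 = 56.61 dB.
conveyor drive: 81.2 − 20·log₁₀(11.8/3.0) = 81.2 − 11.90 = 69.30 dB.
milling machine: 84.6 − 20·log₁₀(33.1/3.0) = 84.6 − 20.85 = 63.75 dB.
compressor: 83.3 − 20·log₁₀(30.0/3.0) = 83.3 − 20.00 = 63.30 dB.
Σ 10^(L/10) = 1.349e+07 → L_total = 10·log₁₀(1.349e+07) = 71.30 dB.

71.3 dB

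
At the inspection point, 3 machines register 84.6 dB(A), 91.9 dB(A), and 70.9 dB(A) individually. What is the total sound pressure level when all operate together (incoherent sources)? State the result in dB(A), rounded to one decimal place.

Incoherent sources combine by intensity addition: L_total = 10·log₁₀(Σ 10^(L_i/10)).
Σ 10^(L/10) = 10^(84.6/10) + 10^(91.9/10) + 10^(70.9/10) = 1.850e+09.
L_total = 10·log₁₀(1.850e+09) = 92.67 dB(A).

92.7 dB(A)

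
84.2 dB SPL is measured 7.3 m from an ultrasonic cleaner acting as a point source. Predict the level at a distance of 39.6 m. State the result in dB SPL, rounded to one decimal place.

69.5 dB SPL

For a point source, L₂ = L₁ − 20·log₁₀(r₂/r₁).
L₂ = 84.2 − 20·log₁₀(39.6/7.3) = 84.2 − 14.687 = 69.51 dB SPL.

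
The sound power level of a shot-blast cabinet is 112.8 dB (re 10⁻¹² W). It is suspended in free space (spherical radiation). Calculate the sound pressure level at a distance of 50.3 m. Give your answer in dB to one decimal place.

The power spreads over a sphere of area 4π·r², so L_p = L_w − 10·log₁₀(4π·r²).
4π·r² = 3.179e+04 m², 10·log₁₀ of that is 45.023 dB.
L_p = 112.8 − 45.023 = 67.78 dB.

67.8 dB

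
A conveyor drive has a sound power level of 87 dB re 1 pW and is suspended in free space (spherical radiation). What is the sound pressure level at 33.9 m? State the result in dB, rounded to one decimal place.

The power spreads over a sphere of area 4π·r², so L_p = L_w − 10·log₁₀(4π·r²).
4π·r² = 1.444e+04 m², 10·log₁₀ of that is 41.596 dB.
L_p = 87 − 41.596 = 45.40 dB.

45.4 dB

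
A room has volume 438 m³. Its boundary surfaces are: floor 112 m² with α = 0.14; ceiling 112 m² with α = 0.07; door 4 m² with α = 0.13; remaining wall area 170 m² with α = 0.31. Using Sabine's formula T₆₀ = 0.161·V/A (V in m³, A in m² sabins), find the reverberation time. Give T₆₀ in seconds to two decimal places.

0.92 s

Summing Sᵢαᵢ: 112·0.14 + 112·0.07 + 4·0.13 + 170·0.31 = 76.74 m².
T₆₀ = 0.161·V/A = 0.161·438/76.74 = 0.919 s.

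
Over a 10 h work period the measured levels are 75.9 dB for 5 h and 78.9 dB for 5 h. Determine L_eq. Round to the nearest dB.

The energy average is taken in the linear domain: L_eq = 10·log₁₀[(Σ tᵢ·10^(Lᵢ/10))/T], T = 10 h.
Σ tᵢ·10^(Lᵢ/10) = 5·10^(75.9/10) + 5·10^(78.9/10) = 5.826e+08.
L_eq = 10·log₁₀(5.826e+08/10) = 77.65 dB.

78 dB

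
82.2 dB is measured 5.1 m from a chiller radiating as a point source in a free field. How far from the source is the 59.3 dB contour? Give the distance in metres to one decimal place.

Point-source spreading drops the level by 20·log₁₀(r₂/r₁); inverting, r₂/r₁ = 10^(ΔL/20).
r₂ = 5.1·10^((82.2−59.3)/20) = 5.1·10^(22.9/20) = 71.21 m.

71.2 m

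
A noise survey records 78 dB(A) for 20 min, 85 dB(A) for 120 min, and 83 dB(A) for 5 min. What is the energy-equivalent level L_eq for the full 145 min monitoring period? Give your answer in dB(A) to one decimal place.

Weight each interval's intensity by its duration and average over T = 145 min:
Σ tᵢ·10^(Lᵢ/10) = 20·10^(78/10) + 120·10^(85/10) + 5·10^(83/10) = 4.021e+10.
L_eq = 10·log₁₀(4.021e+10/145) = 84.43 dB(A).

84.4 dB(A)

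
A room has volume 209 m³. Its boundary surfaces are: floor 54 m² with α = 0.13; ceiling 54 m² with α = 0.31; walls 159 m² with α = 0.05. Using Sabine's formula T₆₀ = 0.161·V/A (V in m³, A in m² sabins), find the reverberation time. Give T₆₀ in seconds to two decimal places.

A = Σ Sᵢαᵢ = 54·0.13 + 54·0.31 + 159·0.05 = 31.71 m².
T₆₀ = 0.161 × 209 / 31.71 = 1.061 s.

1.06 s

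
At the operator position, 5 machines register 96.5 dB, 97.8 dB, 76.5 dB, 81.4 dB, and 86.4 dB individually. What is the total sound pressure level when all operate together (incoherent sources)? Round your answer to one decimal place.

100.5 dB

For uncorrelated sources the intensities add, so convert each level to linear form, sum, and take 10·log₁₀ of the total.
Σ 10^(L/10) = 10^(96.5/10) + 10^(97.8/10) + 10^(76.5/10) + 10^(81.4/10) + 10^(86.4/10) = 1.111e+10.
L_total = 10·log₁₀(1.111e+10) = 100.46 dB.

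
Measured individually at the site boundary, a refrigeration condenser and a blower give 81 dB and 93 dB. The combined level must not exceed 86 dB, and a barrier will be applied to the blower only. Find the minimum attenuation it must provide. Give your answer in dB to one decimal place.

8.7 dB

Everything except the blower sums to 10^(81/10) = 1.259e+08 in linear terms, 81.00 dB.
To meet 86 dB overall, the treated blower may contribute at most 10^(86/10) − 1.259e+08 = 2.722e+08, i.e. 84.35 dB.
So the blower must be reduced from 93 to 84.35 dB: IL = 8.65 dB.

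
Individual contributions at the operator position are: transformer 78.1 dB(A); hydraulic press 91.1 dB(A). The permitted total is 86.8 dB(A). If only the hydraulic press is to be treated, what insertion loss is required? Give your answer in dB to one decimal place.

The untreated sources together contribute 10^(78.1/10) = 6.457e+07, i.e. 78.10 dB(A).
The limit corresponds to 10^(86.8/10) = 4.786e+08; subtracting the fixed part leaves 4.141e+08 for the hydraulic press, i.e. 86.17 dB(A).
Required insertion loss = 91.1 − 86.17 = 4.93 dB.

4.9 dB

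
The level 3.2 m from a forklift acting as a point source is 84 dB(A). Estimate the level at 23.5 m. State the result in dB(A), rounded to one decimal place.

66.7 dB(A)

For a point source, L₂ = L₁ − 20·log₁₀(r₂/r₁).
L₂ = 84 − 20·log₁₀(23.5/3.2) = 84 − 17.318 = 66.68 dB(A).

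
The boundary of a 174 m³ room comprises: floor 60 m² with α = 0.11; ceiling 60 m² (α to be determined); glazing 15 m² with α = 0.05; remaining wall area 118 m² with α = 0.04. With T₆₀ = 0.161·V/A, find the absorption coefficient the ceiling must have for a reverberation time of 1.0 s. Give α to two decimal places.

A = 0.161·V/T₆₀ = 0.161·174/1.0 = 28.01 m² sabins.
Absorption from the other surfaces = 60·0.11 + 15·0.05 + 118·0.04 = 12.07 m², so the ceiling must supply 15.94 m² over 60 m².
α = 15.94/60 = 0.266.

0.27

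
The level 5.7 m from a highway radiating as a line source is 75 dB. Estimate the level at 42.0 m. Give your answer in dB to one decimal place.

For a line source, L₂ = L₁ − 10·log₁₀(r₂/r₁).
L₂ = 75 − 10·log₁₀(42.0/5.7) = 75 − 8.674 = 66.33 dB.

66.3 dB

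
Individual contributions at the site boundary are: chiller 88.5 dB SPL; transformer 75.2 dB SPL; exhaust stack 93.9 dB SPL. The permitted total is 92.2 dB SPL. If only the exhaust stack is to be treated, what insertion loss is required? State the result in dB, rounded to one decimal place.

Everything except the exhaust stack sums to 10^(88.5/10) + 10^(75.2/10) = 7.411e+08 in linear terms, 88.70 dB SPL.
The limit corresponds to 10^(92.2/10) = 1.660e+09; subtracting the fixed part leaves 9.185e+08 for the exhaust stack, i.e. 89.63 dB SPL.
So the exhaust stack must be reduced from 93.9 to 89.63 dB SPL: IL = 4.27 dB.

4.3 dB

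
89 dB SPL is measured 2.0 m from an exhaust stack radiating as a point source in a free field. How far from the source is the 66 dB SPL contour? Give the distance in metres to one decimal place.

28.3 m

For a point source L₁ − L₂ = 20·log₁₀(r₂/r₁), so r₂ = r₁·10^((L₁−L₂)/20).
r₂ = 2.0·10^((89−66)/20) = 2.0·10^(23.0/20) = 28.25 m.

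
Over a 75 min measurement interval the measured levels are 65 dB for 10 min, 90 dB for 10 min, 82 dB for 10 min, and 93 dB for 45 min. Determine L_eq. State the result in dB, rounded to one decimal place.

91.3 dB

Weight each interval's intensity by its duration and average over T = 75 min:
Σ tᵢ·10^(Lᵢ/10) = 10·10^(65/10) + 10·10^(90/10) + 10·10^(82/10) + 45·10^(93/10) = 1.014e+11.
L_eq = 10·log₁₀(1.014e+11/75) = 91.31 dB.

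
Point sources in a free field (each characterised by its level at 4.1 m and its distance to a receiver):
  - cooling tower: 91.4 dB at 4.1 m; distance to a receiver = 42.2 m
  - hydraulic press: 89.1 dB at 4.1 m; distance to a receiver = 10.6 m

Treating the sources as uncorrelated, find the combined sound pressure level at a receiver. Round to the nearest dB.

81 dB

First find each source's level at the receiver (point-source: −20·log₁₀(r/r_ref)), then combine on an intensity basis.
cooling tower: 91.4 − 20·log₁₀(42.2/4.1) = 91.4 − 20.25 = 71.15 dB.
hydraulic press: 89.1 − 20·log₁₀(10.6/4.1) = 89.1 − 8.25 = 80.85 dB.
Σ 10^(L/10) = 1.346e+08 → L_total = 10·log₁₀(1.346e+08) = 81.29 dB.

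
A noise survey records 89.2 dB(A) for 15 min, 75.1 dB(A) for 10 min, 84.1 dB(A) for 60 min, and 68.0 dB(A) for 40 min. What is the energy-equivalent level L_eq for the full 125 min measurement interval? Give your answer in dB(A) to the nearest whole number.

84 dB(A)

The energy average is taken in the linear domain: L_eq = 10·log₁₀[(Σ tᵢ·10^(Lᵢ/10))/T], T = 125 min.
Σ tᵢ·10^(Lᵢ/10) = 15·10^(89.2/10) + 10·10^(75.1/10) + 60·10^(84.1/10) + 40·10^(68.0/10) = 2.847e+10.
L_eq = 10·log₁₀(2.847e+10/125) = 83.58 dB(A).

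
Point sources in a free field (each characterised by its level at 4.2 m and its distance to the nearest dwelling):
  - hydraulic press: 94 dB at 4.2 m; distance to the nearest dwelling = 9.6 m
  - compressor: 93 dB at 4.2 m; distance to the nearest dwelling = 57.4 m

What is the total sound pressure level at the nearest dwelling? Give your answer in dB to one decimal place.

86.9 dB

First find each source's level at the receiver (point-source: −20·log₁₀(r/r_ref)), then combine on an intensity basis.
hydraulic press: 94 − 20·log₁₀(9.6/4.2) = 94 − 7.18 = 86.82 dB.
compressor: 93 − 20·log₁₀(57.4/4.2) = 93 − 22.71 = 70.29 dB.
Σ 10^(L/10) = 4.915e+08 → L_total = 10·log₁₀(4.915e+08) = 86.91 dB.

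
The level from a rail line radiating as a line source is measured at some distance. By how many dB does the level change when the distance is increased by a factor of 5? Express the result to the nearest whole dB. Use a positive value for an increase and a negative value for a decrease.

Line-source spreading: ΔL = −10·log₁₀(r₂/r₁).
ΔL = −10·log₁₀(5) = -6.99 dB.

-7 dB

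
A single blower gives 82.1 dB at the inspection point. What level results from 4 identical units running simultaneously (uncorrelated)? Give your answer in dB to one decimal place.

L_total = L₁ + 10·log₁₀ N for N identical incoherent sources.
L_total = 82.1 + 10·log₁₀(4) = 82.1 + 6.021 = 88.12 dB.

88.1 dB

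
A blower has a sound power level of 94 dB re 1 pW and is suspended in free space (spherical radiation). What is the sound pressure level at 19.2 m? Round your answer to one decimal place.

The power spreads over a sphere of area 4π·r², so L_p = L_w − 10·log₁₀(4π·r²).
4π·r² = 4632 m², 10·log₁₀ of that is 36.658 dB.
L_p = 94 − 36.658 = 57.34 dB.

57.3 dB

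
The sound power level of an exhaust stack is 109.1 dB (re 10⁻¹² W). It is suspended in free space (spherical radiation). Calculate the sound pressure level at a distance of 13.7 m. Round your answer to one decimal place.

75.4 dB

The power spreads over a sphere of area 4π·r², so L_p = L_w − 10·log₁₀(4π·r²).
4π·r² = 2359 m², 10·log₁₀ of that is 33.727 dB.
L_p = 109.1 − 33.727 = 75.37 dB.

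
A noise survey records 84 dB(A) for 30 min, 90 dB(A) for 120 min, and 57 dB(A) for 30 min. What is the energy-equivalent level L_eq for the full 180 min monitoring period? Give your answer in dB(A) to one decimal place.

88.5 dB(A)

Weight each interval's intensity by its duration and average over T = 180 min:
Σ tᵢ·10^(Lᵢ/10) = 30·10^(84/10) + 120·10^(90/10) + 30·10^(57/10) = 1.276e+11.
L_eq = 10·log₁₀(1.276e+11/180) = 88.50 dB(A).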